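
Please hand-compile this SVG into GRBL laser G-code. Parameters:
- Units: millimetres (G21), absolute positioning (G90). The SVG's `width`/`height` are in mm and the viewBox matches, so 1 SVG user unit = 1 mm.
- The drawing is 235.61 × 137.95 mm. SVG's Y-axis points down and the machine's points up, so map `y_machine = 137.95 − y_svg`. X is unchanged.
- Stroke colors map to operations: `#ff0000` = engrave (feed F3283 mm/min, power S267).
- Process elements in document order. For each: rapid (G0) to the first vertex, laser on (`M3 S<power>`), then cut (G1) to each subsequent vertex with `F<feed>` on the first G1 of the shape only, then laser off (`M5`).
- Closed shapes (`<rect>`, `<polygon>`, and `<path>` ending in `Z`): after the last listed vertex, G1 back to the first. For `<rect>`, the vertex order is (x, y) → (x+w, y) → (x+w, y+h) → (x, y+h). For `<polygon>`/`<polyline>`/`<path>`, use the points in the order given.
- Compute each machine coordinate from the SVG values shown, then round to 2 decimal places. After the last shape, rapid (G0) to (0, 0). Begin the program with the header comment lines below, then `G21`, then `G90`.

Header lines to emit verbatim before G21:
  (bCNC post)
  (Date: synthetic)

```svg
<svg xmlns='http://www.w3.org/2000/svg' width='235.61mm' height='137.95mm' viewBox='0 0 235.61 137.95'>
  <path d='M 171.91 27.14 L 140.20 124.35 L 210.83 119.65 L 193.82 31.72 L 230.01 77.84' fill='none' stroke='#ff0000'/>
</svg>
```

1 u = 1 mm; y_m = 137.95 − y.

[1] `<path>` open polyline, #ff0000→engrave S267 F3283: (171.91,110.81) → (140.20,13.60) → (210.83,18.30) → (193.82,106.23) → (230.01,60.11)

(bCNC post)
(Date: synthetic)
G21
G90
G0 X171.91 Y110.81
M3 S267
G1 X140.20 Y13.60 F3283
G1 X210.83 Y18.30
G1 X193.82 Y106.23
G1 X230.01 Y60.11
M5
G0 X0.00 Y0.00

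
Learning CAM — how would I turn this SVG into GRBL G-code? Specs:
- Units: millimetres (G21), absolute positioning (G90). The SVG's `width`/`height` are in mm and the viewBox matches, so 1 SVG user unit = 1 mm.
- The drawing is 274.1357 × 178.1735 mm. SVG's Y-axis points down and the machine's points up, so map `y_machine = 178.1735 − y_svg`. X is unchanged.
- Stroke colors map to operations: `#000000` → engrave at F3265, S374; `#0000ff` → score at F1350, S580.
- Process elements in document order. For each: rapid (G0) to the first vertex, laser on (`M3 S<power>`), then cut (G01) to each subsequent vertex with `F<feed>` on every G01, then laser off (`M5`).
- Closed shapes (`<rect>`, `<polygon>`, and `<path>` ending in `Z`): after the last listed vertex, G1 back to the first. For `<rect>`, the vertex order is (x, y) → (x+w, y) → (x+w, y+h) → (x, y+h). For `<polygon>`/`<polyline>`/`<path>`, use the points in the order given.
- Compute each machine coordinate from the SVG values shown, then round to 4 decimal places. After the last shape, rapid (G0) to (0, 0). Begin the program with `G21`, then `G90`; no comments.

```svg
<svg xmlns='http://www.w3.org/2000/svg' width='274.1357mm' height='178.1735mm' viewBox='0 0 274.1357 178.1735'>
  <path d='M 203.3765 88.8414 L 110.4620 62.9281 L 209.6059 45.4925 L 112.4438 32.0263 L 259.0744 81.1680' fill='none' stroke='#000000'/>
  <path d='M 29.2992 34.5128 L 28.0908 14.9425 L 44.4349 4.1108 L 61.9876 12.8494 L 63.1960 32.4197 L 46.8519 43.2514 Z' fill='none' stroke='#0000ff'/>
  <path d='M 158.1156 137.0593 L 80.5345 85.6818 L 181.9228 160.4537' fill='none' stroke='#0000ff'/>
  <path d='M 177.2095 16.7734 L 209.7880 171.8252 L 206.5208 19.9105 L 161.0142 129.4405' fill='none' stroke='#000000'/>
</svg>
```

G21
G90
G0 X203.3765 Y89.3321
M3 S374
G01 X110.4620 Y115.2454 F3265
G01 X209.6059 Y132.6810 F3265
G01 X112.4438 Y146.1472 F3265
G01 X259.0744 Y97.0055 F3265
M5
G0 X29.2992 Y143.6607
M3 S580
G01 X28.0908 Y163.2310 F1350
G01 X44.4349 Y174.0627 F1350
G01 X61.9876 Y165.3241 F1350
G01 X63.1960 Y145.7538 F1350
G01 X46.8519 Y134.9221 F1350
G01 X29.2992 Y143.6607 F1350
M5
G0 X158.1156 Y41.1142
M3 S580
G01 X80.5345 Y92.4917 F1350
G01 X181.9228 Y17.7198 F1350
M5
G0 X177.2095 Y161.4001
M3 S374
G01 X209.7880 Y6.3483 F3265
G01 X206.5208 Y158.2630 F3265
G01 X161.0142 Y48.7330 F3265
M5
G0 X0.0000 Y0.0000

viewBox `0 0 274.1357 178.1735` with mm width/height → 1 unit = 1 mm. Flip: y_m = 178.1735 − y_svg.

**Shape 1** — `<path>` open polyline, stroke `#000000` → engrave (S374, F3265). Machine vertices: (203.3765,89.3321) → (110.4620,115.2454) → (209.6059,132.6810) → (112.4438,146.1472) → (259.0744,97.0055). Open path.

**Shape 2** — `<path>` regular polygon, stroke `#0000ff` → score (S580, F1350). Machine vertices: (29.2992,143.6607) → (28.0908,163.2310) → (44.4349,174.0627) → (61.9876,165.3241) → (63.1960,145.7538) → (46.8519,134.9221) → (29.2992,143.6607). Closed: final G1 returns to the first vertex.

**Shape 3** — `<path>` open polyline, stroke `#0000ff` → score (S580, F1350). Machine vertices: (158.1156,41.1142) → (80.5345,92.4917) → (181.9228,17.7198). Open path.

**Shape 4** — `<path>` open polyline, stroke `#000000` → engrave (S374, F3265). Machine vertices: (177.2095,161.4001) → (209.7880,6.3483) → (206.5208,158.2630) → (161.0142,48.7330). Open path.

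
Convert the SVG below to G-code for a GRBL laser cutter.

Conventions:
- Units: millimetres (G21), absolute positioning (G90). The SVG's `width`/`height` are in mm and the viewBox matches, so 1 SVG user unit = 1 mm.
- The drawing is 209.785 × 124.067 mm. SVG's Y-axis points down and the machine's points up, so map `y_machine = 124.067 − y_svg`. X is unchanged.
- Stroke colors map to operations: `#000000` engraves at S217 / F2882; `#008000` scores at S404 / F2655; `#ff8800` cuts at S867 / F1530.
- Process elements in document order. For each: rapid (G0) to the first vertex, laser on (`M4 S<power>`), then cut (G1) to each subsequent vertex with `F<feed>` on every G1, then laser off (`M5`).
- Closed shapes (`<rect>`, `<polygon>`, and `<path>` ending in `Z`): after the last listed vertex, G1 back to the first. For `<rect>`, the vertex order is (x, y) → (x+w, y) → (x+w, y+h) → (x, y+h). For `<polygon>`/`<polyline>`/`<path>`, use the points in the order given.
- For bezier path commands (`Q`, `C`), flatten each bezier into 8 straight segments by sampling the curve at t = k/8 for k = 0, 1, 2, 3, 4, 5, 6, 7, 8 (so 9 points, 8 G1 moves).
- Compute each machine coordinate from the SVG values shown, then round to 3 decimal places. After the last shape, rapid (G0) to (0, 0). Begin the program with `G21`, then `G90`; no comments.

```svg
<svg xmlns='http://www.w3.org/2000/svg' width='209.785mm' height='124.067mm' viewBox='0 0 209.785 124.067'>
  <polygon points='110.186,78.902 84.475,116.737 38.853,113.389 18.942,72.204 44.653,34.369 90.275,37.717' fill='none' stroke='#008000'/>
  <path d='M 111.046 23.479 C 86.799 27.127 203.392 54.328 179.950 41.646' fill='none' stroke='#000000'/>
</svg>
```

1 u = 1 mm; y_m = 124.067 − y.

[1] `<polygon>` regular polygon, #008000→score S404 F2655: (110.186,45.165) → (84.475,7.330) → (38.853,10.678) → (18.942,51.863) → (44.653,89.698) → (90.275,86.350) → (110.186,45.165) (closed)

[2] `<path>` cubic bezier, #000000→engrave S217 F2882: (111.046,100.588) → (108.007,98.240) → (114.880,94.427) → (128.373,89.893) → (145.196,85.381) → (162.057,81.634) → (175.664,79.396) → (182.725,79.411) → (179.950,82.421)

G21
G90
G0 X110.186 Y45.165
M4 S404
G1 X84.475 Y7.330 F2655
G1 X38.853 Y10.678 F2655
G1 X18.942 Y51.863 F2655
G1 X44.653 Y89.698 F2655
G1 X90.275 Y86.350 F2655
G1 X110.186 Y45.165 F2655
M5
G0 X111.046 Y100.588
M4 S217
G1 X108.007 Y98.240 F2882
G1 X114.880 Y94.427 F2882
G1 X128.373 Y89.893 F2882
G1 X145.196 Y85.381 F2882
G1 X162.057 Y81.634 F2882
G1 X175.664 Y79.396 F2882
G1 X182.725 Y79.411 F2882
G1 X179.950 Y82.421 F2882
M5
G0 X0.000 Y0.000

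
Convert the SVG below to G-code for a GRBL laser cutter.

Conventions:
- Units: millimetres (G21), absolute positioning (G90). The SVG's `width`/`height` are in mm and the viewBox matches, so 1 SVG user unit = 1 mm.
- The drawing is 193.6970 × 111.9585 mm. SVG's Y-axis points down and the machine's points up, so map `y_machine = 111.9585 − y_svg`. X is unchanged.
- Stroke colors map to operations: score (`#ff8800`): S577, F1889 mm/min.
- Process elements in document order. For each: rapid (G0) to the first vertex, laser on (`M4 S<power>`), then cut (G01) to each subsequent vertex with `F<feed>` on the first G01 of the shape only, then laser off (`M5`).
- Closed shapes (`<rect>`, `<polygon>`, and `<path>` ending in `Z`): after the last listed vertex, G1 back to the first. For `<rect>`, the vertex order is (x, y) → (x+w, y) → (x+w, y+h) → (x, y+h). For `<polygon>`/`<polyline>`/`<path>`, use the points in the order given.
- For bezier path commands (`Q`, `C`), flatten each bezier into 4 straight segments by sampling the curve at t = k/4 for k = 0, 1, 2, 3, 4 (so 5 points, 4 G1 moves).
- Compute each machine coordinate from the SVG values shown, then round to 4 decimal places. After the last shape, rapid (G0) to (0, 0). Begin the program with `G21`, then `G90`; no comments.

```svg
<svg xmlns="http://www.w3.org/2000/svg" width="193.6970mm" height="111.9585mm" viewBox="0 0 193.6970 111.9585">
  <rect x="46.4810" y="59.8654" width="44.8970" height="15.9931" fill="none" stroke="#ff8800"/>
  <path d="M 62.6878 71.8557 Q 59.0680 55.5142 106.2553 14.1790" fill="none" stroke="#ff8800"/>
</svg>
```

G21
G90
G0 X46.4810 Y52.0931
M4 S577
G01 X91.3780 Y52.0931 F1889
G01 X91.3780 Y36.1000
G01 X46.4810 Y36.1000
G01 X46.4810 Y52.0931
M5
G0 X62.6878 Y40.1028
M4 S577
G01 X64.0533 Y49.8357 F1889
G01 X71.7698 Y62.6927
G01 X85.8371 Y78.6740
G01 X106.2553 Y97.7795
M5
G0 X0.0000 Y0.0000

Since the viewBox matches the mm dimensions, user units are millimetres directly. The only transform is the Y-flip y_m = 111.9585 − y_svg.

Shape 1 is a rectangle drawn with `<rect>`. Its stroke #ff8800 means score at S577, F1889. After flipping Y the toolpath is (46.4810,52.0931) → (91.3780,52.0931) → (91.3780,36.1000) → (46.4810,36.1000) → (46.4810,52.0931), returning to the start.

Shape 2 is a quadratic bezier drawn with `<path>`. Its stroke #ff8800 means score at S577, F1889. After flipping Y the toolpath is (62.6878,40.1028) → (64.0533,49.8357) → (71.7698,62.6927) → (85.8371,78.6740) → (106.2553,97.7795).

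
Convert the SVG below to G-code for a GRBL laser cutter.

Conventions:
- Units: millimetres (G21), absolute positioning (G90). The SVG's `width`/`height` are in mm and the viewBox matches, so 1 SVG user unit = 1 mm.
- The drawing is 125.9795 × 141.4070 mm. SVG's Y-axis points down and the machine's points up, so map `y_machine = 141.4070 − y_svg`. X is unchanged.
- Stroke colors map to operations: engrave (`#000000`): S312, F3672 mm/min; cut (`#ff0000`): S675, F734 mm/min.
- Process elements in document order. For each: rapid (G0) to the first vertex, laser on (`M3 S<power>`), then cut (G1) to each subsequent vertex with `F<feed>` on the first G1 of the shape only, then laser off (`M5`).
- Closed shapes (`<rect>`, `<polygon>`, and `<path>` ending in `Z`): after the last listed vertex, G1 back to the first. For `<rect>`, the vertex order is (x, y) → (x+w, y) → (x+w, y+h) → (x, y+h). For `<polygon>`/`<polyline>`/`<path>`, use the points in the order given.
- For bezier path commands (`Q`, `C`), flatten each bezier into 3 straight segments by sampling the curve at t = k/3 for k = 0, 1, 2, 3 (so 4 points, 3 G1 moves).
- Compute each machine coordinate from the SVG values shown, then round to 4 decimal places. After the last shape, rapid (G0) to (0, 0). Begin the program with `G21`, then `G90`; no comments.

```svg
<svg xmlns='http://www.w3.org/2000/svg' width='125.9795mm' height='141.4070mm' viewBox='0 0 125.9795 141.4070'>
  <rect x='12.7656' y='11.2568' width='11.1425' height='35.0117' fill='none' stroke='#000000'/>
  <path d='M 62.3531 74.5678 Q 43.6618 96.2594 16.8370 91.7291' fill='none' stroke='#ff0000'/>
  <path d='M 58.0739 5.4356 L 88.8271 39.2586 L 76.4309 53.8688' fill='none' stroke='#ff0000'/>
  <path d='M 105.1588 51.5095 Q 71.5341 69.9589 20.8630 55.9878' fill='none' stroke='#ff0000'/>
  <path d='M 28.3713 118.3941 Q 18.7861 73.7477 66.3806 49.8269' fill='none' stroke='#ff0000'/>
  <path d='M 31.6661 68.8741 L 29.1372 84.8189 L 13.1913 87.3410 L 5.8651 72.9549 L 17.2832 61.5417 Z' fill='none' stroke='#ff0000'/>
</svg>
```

1 u = 1 mm; y_m = 141.4070 − y.

[1] `<rect>` rectangle, #000000→engrave S312 F3672: (12.7656,130.1502) → (23.9081,130.1502) → (23.9081,95.1385) → (12.7656,95.1385) → (12.7656,130.1502) (closed)

[2] `<path>` quadratic bezier, #ff0000→cut S675 F734: (62.3531,66.8392) → (48.9885,55.2917) → (33.8165,49.5712) → (16.8370,49.6779)

[3] `<path>` open polyline, #ff0000→cut S675 F734: (58.0739,135.9714) → (88.8271,102.1484) → (76.4309,87.5382)

[4] `<path>` quadratic bezier, #ff0000→cut S675 F734: (105.1588,89.8975) → (80.8483,81.2002) → (52.7497,79.7074) → (20.8630,85.4192)

[5] `<path>` quadratic bezier, #ff0000→cut S675 F734: (28.3713,23.0129) → (28.3345,50.4743) → (41.0042,73.3301) → (66.3806,91.5801)

[6] `<path>` regular polygon, #ff0000→cut S675 F734: (31.6661,72.5329) → (29.1372,56.5881) → (13.1913,54.0660) → (5.8651,68.4521) → (17.2832,79.8653) → (31.6661,72.5329) (closed)

G21
G90
G0 X12.7656 Y130.1502
M3 S312
G1 X23.9081 Y130.1502 F3672
G1 X23.9081 Y95.1385
G1 X12.7656 Y95.1385
G1 X12.7656 Y130.1502
M5
G0 X62.3531 Y66.8392
M3 S675
G1 X48.9885 Y55.2917 F734
G1 X33.8165 Y49.5712
G1 X16.8370 Y49.6779
M5
G0 X58.0739 Y135.9714
M3 S675
G1 X88.8271 Y102.1484 F734
G1 X76.4309 Y87.5382
M5
G0 X105.1588 Y89.8975
M3 S675
G1 X80.8483 Y81.2002 F734
G1 X52.7497 Y79.7074
G1 X20.8630 Y85.4192
M5
G0 X28.3713 Y23.0129
M3 S675
G1 X28.3345 Y50.4743 F734
G1 X41.0042 Y73.3301
G1 X66.3806 Y91.5801
M5
G0 X31.6661 Y72.5329
M3 S675
G1 X29.1372 Y56.5881 F734
G1 X13.1913 Y54.0660
G1 X5.8651 Y68.4521
G1 X17.2832 Y79.8653
G1 X31.6661 Y72.5329
M5
G0 X0.0000 Y0.0000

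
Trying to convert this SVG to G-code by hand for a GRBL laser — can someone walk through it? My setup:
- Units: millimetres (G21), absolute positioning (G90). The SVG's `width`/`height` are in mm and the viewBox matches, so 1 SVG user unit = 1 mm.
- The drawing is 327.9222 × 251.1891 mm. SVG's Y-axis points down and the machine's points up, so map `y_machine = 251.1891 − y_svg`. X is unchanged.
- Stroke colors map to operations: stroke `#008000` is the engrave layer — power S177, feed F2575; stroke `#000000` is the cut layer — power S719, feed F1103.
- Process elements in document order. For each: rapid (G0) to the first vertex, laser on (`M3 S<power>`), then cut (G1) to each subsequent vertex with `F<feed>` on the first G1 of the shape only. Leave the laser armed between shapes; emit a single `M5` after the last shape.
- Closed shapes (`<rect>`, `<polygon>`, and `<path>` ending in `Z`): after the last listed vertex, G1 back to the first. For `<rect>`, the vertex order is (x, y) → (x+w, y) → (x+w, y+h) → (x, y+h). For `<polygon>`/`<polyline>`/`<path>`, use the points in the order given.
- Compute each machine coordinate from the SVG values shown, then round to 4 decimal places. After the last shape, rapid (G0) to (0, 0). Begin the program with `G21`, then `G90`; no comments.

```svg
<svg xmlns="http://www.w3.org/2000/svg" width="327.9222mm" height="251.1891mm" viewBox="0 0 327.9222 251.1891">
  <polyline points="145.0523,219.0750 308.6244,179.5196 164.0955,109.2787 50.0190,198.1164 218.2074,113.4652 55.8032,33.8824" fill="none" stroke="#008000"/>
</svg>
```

1 u = 1 mm; y_m = 251.1891 − y.

[1] `<polyline>` open polyline, #008000→engrave S177 F2575: (145.0523,32.1141) → (308.6244,71.6695) → (164.0955,141.9104) → (50.0190,53.0727) → (218.2074,137.7239) → (55.8032,217.3067)

G21
G90
G0 X145.0523 Y32.1141
M3 S177
G1 X308.6244 Y71.6695 F2575
G1 X164.0955 Y141.9104
G1 X50.0190 Y53.0727
G1 X218.2074 Y137.7239
G1 X55.8032 Y217.3067
M5
G0 X0.0000 Y0.0000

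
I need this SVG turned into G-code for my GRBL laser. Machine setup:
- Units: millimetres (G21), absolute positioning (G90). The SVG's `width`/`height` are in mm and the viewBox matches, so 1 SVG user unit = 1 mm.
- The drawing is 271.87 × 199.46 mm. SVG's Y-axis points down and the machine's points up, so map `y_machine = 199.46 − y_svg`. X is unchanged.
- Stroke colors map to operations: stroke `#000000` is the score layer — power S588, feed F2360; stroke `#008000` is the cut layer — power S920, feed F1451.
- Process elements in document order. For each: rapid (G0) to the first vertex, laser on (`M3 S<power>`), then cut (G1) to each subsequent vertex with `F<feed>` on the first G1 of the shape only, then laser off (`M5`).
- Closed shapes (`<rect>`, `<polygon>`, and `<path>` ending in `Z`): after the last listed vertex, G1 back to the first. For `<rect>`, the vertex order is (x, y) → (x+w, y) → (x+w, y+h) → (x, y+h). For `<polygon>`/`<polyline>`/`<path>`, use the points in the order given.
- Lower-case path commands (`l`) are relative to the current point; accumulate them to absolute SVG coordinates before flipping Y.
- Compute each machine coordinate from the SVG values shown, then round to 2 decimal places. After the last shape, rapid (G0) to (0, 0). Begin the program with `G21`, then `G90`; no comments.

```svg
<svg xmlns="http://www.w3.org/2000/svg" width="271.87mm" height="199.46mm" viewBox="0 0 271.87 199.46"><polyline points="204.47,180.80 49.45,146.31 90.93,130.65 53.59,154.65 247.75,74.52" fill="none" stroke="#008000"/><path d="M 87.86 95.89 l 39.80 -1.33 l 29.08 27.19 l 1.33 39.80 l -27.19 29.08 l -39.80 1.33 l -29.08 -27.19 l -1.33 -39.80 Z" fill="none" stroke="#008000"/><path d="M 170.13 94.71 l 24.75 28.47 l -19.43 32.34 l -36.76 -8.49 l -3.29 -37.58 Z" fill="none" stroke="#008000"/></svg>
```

G21
G90
G0 X204.47 Y18.66
M3 S920
G1 X49.45 Y53.15 F1451
G1 X90.93 Y68.81
G1 X53.59 Y44.81
G1 X247.75 Y124.94
M5
G0 X87.86 Y103.57
M3 S920
G1 X127.66 Y104.90 F1451
G1 X156.74 Y77.71
G1 X158.07 Y37.91
G1 X130.88 Y8.83
G1 X91.08 Y7.50
G1 X62.00 Y34.69
G1 X60.67 Y74.49
G1 X87.86 Y103.57
M5
G0 X170.13 Y104.75
M3 S920
G1 X194.88 Y76.28 F1451
G1 X175.45 Y43.94
G1 X138.69 Y52.43
G1 X135.40 Y90.01
G1 X170.13 Y104.75
M5
G0 X0.00 Y0.00

Since the viewBox matches the mm dimensions, user units are millimetres directly. The only transform is the Y-flip y_m = 199.46 − y_svg.

Shape 1 is a open polyline drawn with `<polyline>`. Its stroke #008000 means cut at S920, F1451. After flipping Y the toolpath is (204.47,18.66) → (49.45,53.15) → (90.93,68.81) → (53.59,44.81) → (247.75,124.94).

Shape 2 is a regular polygon drawn with `<path>`. Its stroke #008000 means cut at S920, F1451. After flipping Y the toolpath is (87.86,103.57) → (127.66,104.90) → (156.74,77.71) → (158.07,37.91) → (130.88,8.83) → (91.08,7.50) → (62.00,34.69) → (60.67,74.49) → (87.86,103.57), returning to the start.

Shape 3 is a regular polygon drawn with `<path>`. Its stroke #008000 means cut at S920, F1451. After flipping Y the toolpath is (170.13,104.75) → (194.88,76.28) → (175.45,43.94) → (138.69,52.43) → (135.40,90.01) → (170.13,104.75), returning to the start.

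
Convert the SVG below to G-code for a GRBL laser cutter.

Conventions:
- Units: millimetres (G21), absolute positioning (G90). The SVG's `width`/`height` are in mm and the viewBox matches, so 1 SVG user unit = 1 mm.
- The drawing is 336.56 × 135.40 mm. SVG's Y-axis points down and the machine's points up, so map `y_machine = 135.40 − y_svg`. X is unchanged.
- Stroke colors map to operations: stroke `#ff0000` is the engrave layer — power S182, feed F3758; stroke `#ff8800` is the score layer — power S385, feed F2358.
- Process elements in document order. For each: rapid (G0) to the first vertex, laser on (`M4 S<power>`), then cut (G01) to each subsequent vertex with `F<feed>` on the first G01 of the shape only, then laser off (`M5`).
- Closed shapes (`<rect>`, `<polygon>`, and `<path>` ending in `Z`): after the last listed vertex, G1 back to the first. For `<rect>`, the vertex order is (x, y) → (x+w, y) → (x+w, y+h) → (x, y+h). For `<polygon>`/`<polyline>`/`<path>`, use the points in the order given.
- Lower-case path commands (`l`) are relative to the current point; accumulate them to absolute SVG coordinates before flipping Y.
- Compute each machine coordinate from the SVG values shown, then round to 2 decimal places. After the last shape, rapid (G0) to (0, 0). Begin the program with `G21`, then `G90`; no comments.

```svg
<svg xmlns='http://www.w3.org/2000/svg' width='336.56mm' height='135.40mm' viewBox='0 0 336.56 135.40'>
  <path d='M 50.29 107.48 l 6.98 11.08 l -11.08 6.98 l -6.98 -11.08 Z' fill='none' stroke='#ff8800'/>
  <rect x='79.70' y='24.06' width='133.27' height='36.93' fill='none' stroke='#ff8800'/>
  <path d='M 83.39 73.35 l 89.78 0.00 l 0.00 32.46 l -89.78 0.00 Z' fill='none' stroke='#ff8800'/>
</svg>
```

viewBox `0 0 336.56 135.40` with mm width/height → 1 unit = 1 mm. Flip: y_m = 135.40 − y_svg.

**Shape 1** — `<path>` regular polygon, stroke `#ff8800` → score (S385, F2358). Machine vertices: (50.29,27.92) → (57.27,16.84) → (46.19,9.86) → (39.21,20.94) → (50.29,27.92). Closed: final G1 returns to the first vertex.

**Shape 2** — `<rect>` rectangle, stroke `#ff8800` → score (S385, F2358). Machine vertices: (79.70,111.34) → (212.97,111.34) → (212.97,74.41) → (79.70,74.41) → (79.70,111.34). Closed: final G1 returns to the first vertex.

**Shape 3** — `<path>` rectangle, stroke `#ff8800` → score (S385, F2358). Machine vertices: (83.39,62.05) → (173.17,62.05) → (173.17,29.59) → (83.39,29.59) → (83.39,62.05). Closed: final G1 returns to the first vertex.

G21
G90
G0 X50.29 Y27.92
M4 S385
G01 X57.27 Y16.84 F2358
G01 X46.19 Y9.86
G01 X39.21 Y20.94
G01 X50.29 Y27.92
M5
G0 X79.70 Y111.34
M4 S385
G01 X212.97 Y111.34 F2358
G01 X212.97 Y74.41
G01 X79.70 Y74.41
G01 X79.70 Y111.34
M5
G0 X83.39 Y62.05
M4 S385
G01 X173.17 Y62.05 F2358
G01 X173.17 Y29.59
G01 X83.39 Y29.59
G01 X83.39 Y62.05
M5
G0 X0.00 Y0.00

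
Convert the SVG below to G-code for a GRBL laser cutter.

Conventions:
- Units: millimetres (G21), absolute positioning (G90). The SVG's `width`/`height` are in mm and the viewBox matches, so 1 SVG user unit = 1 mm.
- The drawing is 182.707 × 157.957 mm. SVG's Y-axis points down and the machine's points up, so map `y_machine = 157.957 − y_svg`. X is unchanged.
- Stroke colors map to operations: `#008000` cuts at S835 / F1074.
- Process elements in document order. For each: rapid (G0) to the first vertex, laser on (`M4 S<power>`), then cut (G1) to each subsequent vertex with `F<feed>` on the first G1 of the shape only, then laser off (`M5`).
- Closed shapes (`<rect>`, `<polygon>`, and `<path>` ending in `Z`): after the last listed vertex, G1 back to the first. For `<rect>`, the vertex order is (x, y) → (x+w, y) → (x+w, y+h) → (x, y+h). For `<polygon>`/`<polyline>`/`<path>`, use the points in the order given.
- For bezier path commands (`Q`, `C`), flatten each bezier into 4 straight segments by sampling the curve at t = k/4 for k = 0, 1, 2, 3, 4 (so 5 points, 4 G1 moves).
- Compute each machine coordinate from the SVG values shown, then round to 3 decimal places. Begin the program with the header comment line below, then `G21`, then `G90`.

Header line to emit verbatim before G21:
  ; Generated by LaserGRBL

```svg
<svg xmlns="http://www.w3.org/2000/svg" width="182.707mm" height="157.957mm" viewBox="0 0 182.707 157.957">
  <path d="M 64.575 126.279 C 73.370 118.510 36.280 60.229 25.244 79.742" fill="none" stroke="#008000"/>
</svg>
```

1 u = 1 mm; y_m = 157.957 − y.

[1] `<path>` cubic bezier, #008000→cut S835 F1074: (64.575,31.678) → (63.692,44.971) → (52.346,65.177) → (37.282,80.268) → (25.244,78.215)

; Generated by LaserGRBL
G21
G90
G0 X64.575 Y31.678
M4 S835
G1 X63.692 Y44.971 F1074
G1 X52.346 Y65.177
G1 X37.282 Y80.268
G1 X25.244 Y78.215
M5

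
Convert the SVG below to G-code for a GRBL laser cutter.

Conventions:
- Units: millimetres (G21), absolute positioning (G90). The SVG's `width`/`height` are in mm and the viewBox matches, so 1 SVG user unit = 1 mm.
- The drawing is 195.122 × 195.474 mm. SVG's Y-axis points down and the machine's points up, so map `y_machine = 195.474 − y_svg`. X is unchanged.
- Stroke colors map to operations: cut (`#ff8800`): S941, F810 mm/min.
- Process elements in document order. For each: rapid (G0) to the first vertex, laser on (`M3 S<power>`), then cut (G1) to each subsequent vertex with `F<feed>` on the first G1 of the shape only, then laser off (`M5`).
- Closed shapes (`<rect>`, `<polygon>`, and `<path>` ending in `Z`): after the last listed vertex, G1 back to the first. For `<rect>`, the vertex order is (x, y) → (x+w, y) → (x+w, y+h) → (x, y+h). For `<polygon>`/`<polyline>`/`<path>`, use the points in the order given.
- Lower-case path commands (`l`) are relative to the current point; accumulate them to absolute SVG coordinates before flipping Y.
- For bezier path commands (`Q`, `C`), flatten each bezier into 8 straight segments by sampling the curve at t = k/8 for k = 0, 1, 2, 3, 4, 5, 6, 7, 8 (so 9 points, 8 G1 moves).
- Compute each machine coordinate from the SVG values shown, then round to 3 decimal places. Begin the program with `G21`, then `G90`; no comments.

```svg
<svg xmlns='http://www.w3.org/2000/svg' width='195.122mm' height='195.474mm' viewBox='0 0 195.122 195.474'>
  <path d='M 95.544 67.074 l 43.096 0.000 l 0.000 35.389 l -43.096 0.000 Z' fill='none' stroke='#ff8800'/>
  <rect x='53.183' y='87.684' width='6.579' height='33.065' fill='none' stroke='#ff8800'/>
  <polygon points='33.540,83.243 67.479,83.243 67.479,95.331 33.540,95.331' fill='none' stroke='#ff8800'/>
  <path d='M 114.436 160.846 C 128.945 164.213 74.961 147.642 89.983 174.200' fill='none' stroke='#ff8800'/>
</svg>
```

G21
G90
G0 X95.544 Y128.400
M3 S941
G1 X138.640 Y128.400 F810
G1 X138.640 Y93.011
G1 X95.544 Y93.011
G1 X95.544 Y128.400
M5
G0 X53.183 Y107.790
M3 S941
G1 X59.762 Y107.790 F810
G1 X59.762 Y74.725
G1 X53.183 Y74.725
G1 X53.183 Y107.790
M5
G0 X33.540 Y112.231
M3 S941
G1 X67.479 Y112.231 F810
G1 X67.479 Y100.143
G1 X33.540 Y100.143
G1 X33.540 Y112.231
M5
G0 X114.436 Y34.628
M3 S941
G1 X116.935 Y34.177 F810
G1 X114.624 Y34.856
G1 X109.114 Y35.926
G1 X102.017 Y36.648
G1 X94.944 Y36.283
G1 X89.507 Y34.091
G1 X87.316 Y29.335
G1 X89.983 Y21.274
M5

Since the viewBox matches the mm dimensions, user units are millimetres directly. The only transform is the Y-flip y_m = 195.474 − y_svg.

Shape 1 is a rectangle drawn with `<path>`. Its stroke #ff8800 means cut at S941, F810. After flipping Y the toolpath is (95.544,128.400) → (138.640,128.400) → (138.640,93.011) → (95.544,93.011) → (95.544,128.400), returning to the start.

Shape 2 is a rectangle drawn with `<rect>`. Its stroke #ff8800 means cut at S941, F810. After flipping Y the toolpath is (53.183,107.790) → (59.762,107.790) → (59.762,74.725) → (53.183,74.725) → (53.183,107.790), returning to the start.

Shape 3 is a rectangle drawn with `<polygon>`. Its stroke #ff8800 means cut at S941, F810. After flipping Y the toolpath is (33.540,112.231) → (67.479,112.231) → (67.479,100.143) → (33.540,100.143) → (33.540,112.231), returning to the start.

Shape 4 is a cubic bezier drawn with `<path>`. Its stroke #ff8800 means cut at S941, F810. After flipping Y the toolpath is (114.436,34.628) → (116.935,34.177) → (114.624,34.856) → (109.114,35.926) → (102.017,36.648) → (94.944,36.283) → (89.507,34.091) → (87.316,29.335) → (89.983,21.274).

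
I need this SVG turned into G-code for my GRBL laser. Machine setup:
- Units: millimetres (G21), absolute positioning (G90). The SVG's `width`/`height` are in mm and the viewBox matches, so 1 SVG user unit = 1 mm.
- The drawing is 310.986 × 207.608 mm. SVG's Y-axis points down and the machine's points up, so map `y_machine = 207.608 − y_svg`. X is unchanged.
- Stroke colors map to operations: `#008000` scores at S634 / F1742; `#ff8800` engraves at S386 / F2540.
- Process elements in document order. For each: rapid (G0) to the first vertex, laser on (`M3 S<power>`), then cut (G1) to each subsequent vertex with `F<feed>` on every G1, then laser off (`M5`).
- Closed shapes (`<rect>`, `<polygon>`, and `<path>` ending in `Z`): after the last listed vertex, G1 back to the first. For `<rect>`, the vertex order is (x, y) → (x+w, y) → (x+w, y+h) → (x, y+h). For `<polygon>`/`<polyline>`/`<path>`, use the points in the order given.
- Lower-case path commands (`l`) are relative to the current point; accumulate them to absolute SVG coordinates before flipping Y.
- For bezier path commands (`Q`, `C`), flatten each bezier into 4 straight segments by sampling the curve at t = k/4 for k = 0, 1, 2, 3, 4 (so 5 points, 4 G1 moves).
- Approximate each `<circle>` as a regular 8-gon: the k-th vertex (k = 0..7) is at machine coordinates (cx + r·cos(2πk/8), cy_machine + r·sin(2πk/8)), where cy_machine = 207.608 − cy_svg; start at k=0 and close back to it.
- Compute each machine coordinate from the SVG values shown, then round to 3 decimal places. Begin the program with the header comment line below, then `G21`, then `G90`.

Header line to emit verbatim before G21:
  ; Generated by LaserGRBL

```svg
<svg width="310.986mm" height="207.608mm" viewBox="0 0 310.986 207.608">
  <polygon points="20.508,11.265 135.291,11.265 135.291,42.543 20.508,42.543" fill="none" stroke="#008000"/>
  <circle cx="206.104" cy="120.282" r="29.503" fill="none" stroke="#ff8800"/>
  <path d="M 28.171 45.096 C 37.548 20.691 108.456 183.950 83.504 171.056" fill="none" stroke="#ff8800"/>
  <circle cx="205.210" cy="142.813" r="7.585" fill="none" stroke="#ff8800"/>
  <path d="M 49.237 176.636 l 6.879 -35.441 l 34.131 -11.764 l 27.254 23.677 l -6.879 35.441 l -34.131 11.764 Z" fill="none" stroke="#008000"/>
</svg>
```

; Generated by LaserGRBL
G21
G90
G0 X20.508 Y196.343
M3 S634
G1 X135.291 Y196.343 F1742
G1 X135.291 Y165.065 F1742
G1 X20.508 Y165.065 F1742
G1 X20.508 Y196.343 F1742
M5
G0 X235.607 Y87.326
M3 S386
G1 X226.966 Y108.188 F2540
G1 X206.104 Y116.829 F2540
G1 X185.242 Y108.188 F2540
G1 X176.601 Y87.326 F2540
G1 X185.242 Y66.464 F2540
G1 X206.104 Y57.823 F2540
G1 X226.966 Y66.464 F2540
G1 X235.607 Y87.326 F2540
M5
G0 X28.171 Y162.512
M3 S386
G1 X44.282 Y151.313 F2540
G1 X68.711 Y103.849 F2540
G1 X86.703 Y54.226 F2540
G1 X83.504 Y36.552 F2540
M5
G0 X212.795 Y64.795
M3 S386
G1 X210.573 Y70.158 F2540
G1 X205.210 Y72.380 F2540
G1 X199.847 Y70.158 F2540
G1 X197.625 Y64.795 F2540
G1 X199.847 Y59.432 F2540
G1 X205.210 Y57.210 F2540
G1 X210.573 Y59.432 F2540
G1 X212.795 Y64.795 F2540
M5
G0 X49.237 Y30.972
M3 S634
G1 X56.116 Y66.413 F1742
G1 X90.247 Y78.177 F1742
G1 X117.501 Y54.500 F1742
G1 X110.622 Y19.059 F1742
G1 X76.491 Y7.295 F1742
G1 X49.237 Y30.972 F1742
M5

viewBox `0 0 310.986 207.608` with mm width/height → 1 unit = 1 mm. Flip: y_m = 207.608 − y_svg.

**Shape 1** — `<polygon>` rectangle, stroke `#008000` → score (S634, F1742). Machine vertices: (20.508,196.343) → (135.291,196.343) → (135.291,165.065) → (20.508,165.065) → (20.508,196.343). Closed: final G1 returns to the first vertex.

**Shape 2** — `<circle>` circle, stroke `#ff8800` → engrave (S386, F2540). Machine vertices: (235.607,87.326) → (226.966,108.188) → (206.104,116.829) → (185.242,108.188) → (176.601,87.326) → (185.242,66.464) → (206.104,57.823) → (226.966,66.464) → (235.607,87.326). Closed: final G1 returns to the first vertex.

**Shape 3** — `<path>` cubic bezier, stroke `#ff8800` → engrave (S386, F2540). Control points (SVG): P0=(28.171,45.096), P1=(37.548,20.691), P2=(108.456,183.950), P3=(83.504,171.056); sampled at t=k/4. Machine vertices: (28.171,162.512) → (44.282,151.313) → (68.711,103.849) → (86.703,54.226) → (83.504,36.552). Open path.

**Shape 4** — `<circle>` circle, stroke `#ff8800` → engrave (S386, F2540). Machine vertices: (212.795,64.795) → (210.573,70.158) → (205.210,72.380) → (199.847,70.158) → (197.625,64.795) → (199.847,59.432) → (205.210,57.210) → (210.573,59.432) → (212.795,64.795). Closed: final G1 returns to the first vertex.

**Shape 5** — `<path>` regular polygon, stroke `#008000` → score (S634, F1742). Machine vertices: (49.237,30.972) → (56.116,66.413) → (90.247,78.177) → (117.501,54.500) → (110.622,19.059) → (76.491,7.295) → (49.237,30.972). Closed: final G1 returns to the first vertex.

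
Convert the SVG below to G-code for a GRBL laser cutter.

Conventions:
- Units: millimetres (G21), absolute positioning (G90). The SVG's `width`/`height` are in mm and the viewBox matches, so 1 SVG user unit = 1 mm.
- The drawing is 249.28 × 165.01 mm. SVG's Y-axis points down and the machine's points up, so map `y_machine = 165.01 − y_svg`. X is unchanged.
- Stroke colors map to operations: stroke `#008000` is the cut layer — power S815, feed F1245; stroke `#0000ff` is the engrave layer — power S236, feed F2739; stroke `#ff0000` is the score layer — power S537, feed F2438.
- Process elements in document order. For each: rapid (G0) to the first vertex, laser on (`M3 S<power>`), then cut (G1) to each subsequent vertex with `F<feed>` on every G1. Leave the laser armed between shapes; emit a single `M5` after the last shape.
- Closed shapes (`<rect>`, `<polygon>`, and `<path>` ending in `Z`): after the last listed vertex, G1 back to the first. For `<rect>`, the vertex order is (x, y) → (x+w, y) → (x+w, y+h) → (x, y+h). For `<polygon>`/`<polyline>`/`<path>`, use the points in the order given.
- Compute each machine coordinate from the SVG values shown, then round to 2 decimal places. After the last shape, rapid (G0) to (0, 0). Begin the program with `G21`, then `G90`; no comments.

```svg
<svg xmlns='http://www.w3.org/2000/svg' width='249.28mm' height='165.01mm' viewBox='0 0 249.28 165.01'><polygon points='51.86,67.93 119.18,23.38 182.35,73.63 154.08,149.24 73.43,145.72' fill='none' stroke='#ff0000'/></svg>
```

G21
G90
G0 X51.86 Y97.08
M3 S537
G1 X119.18 Y141.63 F2438
G1 X182.35 Y91.38 F2438
G1 X154.08 Y15.77 F2438
G1 X73.43 Y19.29 F2438
G1 X51.86 Y97.08 F2438
M5
G0 X0.00 Y0.00

viewBox `0 0 249.28 165.01` with mm width/height → 1 unit = 1 mm. Flip: y_m = 165.01 − y_svg.

**Shape 1** — `<polygon>` regular polygon, stroke `#ff0000` → score (S537, F2438). Machine vertices: (51.86,97.08) → (119.18,141.63) → (182.35,91.38) → (154.08,15.77) → (73.43,19.29) → (51.86,97.08). Closed: final G1 returns to the first vertex.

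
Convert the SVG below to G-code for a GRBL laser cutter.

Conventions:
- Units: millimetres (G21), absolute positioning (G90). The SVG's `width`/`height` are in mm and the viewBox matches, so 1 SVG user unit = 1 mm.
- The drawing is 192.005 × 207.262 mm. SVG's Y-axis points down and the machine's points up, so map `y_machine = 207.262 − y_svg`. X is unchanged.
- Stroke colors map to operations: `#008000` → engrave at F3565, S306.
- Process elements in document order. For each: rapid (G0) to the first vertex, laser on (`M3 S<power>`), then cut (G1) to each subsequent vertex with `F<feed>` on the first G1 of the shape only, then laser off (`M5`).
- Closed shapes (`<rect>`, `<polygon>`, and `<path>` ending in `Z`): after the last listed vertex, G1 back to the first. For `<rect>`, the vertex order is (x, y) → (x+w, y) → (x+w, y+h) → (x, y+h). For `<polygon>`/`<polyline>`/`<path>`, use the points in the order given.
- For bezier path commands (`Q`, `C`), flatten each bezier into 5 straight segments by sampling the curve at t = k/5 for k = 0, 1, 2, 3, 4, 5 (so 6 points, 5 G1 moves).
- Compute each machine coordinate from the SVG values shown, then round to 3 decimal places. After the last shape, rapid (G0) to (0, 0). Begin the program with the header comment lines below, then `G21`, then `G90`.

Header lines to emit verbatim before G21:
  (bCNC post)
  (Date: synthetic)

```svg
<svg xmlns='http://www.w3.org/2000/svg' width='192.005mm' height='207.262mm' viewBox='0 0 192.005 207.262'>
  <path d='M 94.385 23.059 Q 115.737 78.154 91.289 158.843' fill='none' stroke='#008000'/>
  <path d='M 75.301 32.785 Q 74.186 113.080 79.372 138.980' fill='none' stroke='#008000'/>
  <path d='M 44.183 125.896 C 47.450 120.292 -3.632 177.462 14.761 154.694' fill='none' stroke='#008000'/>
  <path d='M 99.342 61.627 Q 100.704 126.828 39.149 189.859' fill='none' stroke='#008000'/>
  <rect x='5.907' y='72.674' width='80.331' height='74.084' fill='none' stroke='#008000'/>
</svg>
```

Since the viewBox matches the mm dimensions, user units are millimetres directly. The only transform is the Y-flip y_m = 207.262 − y_svg.

Shape 1 is a quadratic bezier drawn with `<path>`. Its stroke #008000 means engrave at S306, F3565. After flipping Y the toolpath is (94.385,184.203) → (101.094,161.141) → (104.139,136.032) → (103.519,108.875) → (99.236,79.671) → (91.289,48.419).

Shape 2 is a quadratic bezier drawn with `<path>`. Its stroke #008000 means engrave at S306, F3565. After flipping Y the toolpath is (75.301,174.477) → (75.107,144.535) → (75.417,118.944) → (76.231,97.705) → (77.550,80.818) → (79.372,68.282).

Shape 3 is a cubic bezier drawn with `<path>`. Its stroke #008000 means engrave at S306, F3565. After flipping Y the toolpath is (44.183,81.366) → (40.612,78.337) → (29.941,67.093) → (18.113,54.483) → (11.072,47.358) → (14.761,52.568).

Shape 4 is a quadratic bezier drawn with `<path>`. Its stroke #008000 means engrave at S306, F3565. After flipping Y the toolpath is (99.342,145.635) → (97.370,119.641) → (90.365,93.821) → (78.326,68.175) → (61.254,42.702) → (39.149,17.403).

Shape 5 is a rectangle drawn with `<rect>`. Its stroke #008000 means engrave at S306, F3565. After flipping Y the toolpath is (5.907,134.588) → (86.238,134.588) → (86.238,60.504) → (5.907,60.504) → (5.907,134.588), returning to the start.

(bCNC post)
(Date: synthetic)
G21
G90
G0 X94.385 Y184.203
M3 S306
G1 X101.094 Y161.141 F3565
G1 X104.139 Y136.032
G1 X103.519 Y108.875
G1 X99.236 Y79.671
G1 X91.289 Y48.419
M5
G0 X75.301 Y174.477
M3 S306
G1 X75.107 Y144.535 F3565
G1 X75.417 Y118.944
G1 X76.231 Y97.705
G1 X77.550 Y80.818
G1 X79.372 Y68.282
M5
G0 X44.183 Y81.366
M3 S306
G1 X40.612 Y78.337 F3565
G1 X29.941 Y67.093
G1 X18.113 Y54.483
G1 X11.072 Y47.358
G1 X14.761 Y52.568
M5
G0 X99.342 Y145.635
M3 S306
G1 X97.370 Y119.641 F3565
G1 X90.365 Y93.821
G1 X78.326 Y68.175
G1 X61.254 Y42.702
G1 X39.149 Y17.403
M5
G0 X5.907 Y134.588
M3 S306
G1 X86.238 Y134.588 F3565
G1 X86.238 Y60.504
G1 X5.907 Y60.504
G1 X5.907 Y134.588
M5
G0 X0.000 Y0.000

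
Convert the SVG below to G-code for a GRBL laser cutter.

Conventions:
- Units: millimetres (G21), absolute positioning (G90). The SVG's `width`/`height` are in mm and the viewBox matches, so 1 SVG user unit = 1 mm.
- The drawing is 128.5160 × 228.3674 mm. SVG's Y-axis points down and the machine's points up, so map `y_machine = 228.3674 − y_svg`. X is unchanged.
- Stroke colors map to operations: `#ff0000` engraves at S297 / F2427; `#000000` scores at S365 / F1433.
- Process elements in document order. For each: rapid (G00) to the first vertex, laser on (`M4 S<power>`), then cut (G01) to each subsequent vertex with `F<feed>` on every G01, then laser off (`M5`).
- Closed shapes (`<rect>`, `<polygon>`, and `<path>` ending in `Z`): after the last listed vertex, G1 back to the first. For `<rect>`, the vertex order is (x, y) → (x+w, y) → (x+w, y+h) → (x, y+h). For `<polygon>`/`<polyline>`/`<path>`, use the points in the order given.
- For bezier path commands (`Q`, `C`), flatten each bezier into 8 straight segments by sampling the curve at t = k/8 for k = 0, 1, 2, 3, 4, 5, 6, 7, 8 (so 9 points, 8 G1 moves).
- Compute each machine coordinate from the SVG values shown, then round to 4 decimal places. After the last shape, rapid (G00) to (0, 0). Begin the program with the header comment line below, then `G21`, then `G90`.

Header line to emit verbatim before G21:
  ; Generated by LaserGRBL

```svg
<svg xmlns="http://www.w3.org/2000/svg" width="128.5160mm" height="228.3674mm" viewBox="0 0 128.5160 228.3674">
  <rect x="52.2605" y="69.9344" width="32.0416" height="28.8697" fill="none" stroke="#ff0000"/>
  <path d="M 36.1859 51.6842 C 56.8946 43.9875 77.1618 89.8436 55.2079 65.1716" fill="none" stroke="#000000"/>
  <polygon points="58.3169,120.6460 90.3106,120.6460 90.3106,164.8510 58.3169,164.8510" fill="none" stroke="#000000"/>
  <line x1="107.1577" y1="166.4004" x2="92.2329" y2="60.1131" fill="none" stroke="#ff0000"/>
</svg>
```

Since the viewBox matches the mm dimensions, user units are millimetres directly. The only transform is the Y-flip y_m = 228.3674 − y_svg.

Shape 1 is a rectangle drawn with `<rect>`. Its stroke #ff0000 means engrave at S297, F2427. After flipping Y the toolpath is (52.2605,158.4330) → (84.3021,158.4330) → (84.3021,129.5633) → (52.2605,129.5633) → (52.2605,158.4330), returning to the start.

Shape 2 is a cubic bezier drawn with `<path>`. Its stroke #000000 means score at S365, F1433. After flipping Y the toolpath is (36.1859,176.6832) → (43.8494,177.3015) → (50.9818,174.3533) → (57.0937,169.2927) → (61.6954,163.5738) → (64.2972,158.6505) → (64.4097,155.9771) → (61.5431,157.0075) → (55.2079,163.1958).

Shape 3 is a rectangle drawn with `<polygon>`. Its stroke #000000 means score at S365, F1433. After flipping Y the toolpath is (58.3169,107.7214) → (90.3106,107.7214) → (90.3106,63.5164) → (58.3169,63.5164) → (58.3169,107.7214), returning to the start.

Shape 4 is a line segment drawn with `<line>`. Its stroke #ff0000 means engrave at S297, F2427. After flipping Y the toolpath is (107.1577,61.9670) → (92.2329,168.2543).

; Generated by LaserGRBL
G21
G90
G00 X52.2605 Y158.4330
M4 S297
G01 X84.3021 Y158.4330 F2427
G01 X84.3021 Y129.5633 F2427
G01 X52.2605 Y129.5633 F2427
G01 X52.2605 Y158.4330 F2427
M5
G00 X36.1859 Y176.6832
M4 S365
G01 X43.8494 Y177.3015 F1433
G01 X50.9818 Y174.3533 F1433
G01 X57.0937 Y169.2927 F1433
G01 X61.6954 Y163.5738 F1433
G01 X64.2972 Y158.6505 F1433
G01 X64.4097 Y155.9771 F1433
G01 X61.5431 Y157.0075 F1433
G01 X55.2079 Y163.1958 F1433
M5
G00 X58.3169 Y107.7214
M4 S365
G01 X90.3106 Y107.7214 F1433
G01 X90.3106 Y63.5164 F1433
G01 X58.3169 Y63.5164 F1433
G01 X58.3169 Y107.7214 F1433
M5
G00 X107.1577 Y61.9670
M4 S297
G01 X92.2329 Y168.2543 F2427
M5
G00 X0.0000 Y0.0000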